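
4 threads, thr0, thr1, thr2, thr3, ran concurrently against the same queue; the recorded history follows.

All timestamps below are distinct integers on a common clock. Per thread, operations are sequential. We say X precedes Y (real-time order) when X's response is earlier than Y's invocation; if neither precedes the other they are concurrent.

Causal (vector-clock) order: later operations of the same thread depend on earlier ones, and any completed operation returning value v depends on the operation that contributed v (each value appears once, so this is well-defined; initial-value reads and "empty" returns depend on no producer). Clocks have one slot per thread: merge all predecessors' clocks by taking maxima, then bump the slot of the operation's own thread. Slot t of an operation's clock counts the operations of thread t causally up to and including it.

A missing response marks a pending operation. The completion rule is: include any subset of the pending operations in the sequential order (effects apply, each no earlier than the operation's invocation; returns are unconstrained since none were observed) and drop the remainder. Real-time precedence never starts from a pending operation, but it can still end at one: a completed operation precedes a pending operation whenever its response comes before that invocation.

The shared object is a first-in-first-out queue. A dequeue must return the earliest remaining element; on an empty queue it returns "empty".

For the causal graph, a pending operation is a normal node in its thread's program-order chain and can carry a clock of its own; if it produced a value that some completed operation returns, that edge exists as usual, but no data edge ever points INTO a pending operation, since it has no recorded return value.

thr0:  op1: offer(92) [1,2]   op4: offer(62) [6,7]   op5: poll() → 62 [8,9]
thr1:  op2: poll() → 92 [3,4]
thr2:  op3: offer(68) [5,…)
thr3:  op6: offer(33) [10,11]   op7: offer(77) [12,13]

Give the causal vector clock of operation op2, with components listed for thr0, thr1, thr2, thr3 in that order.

(1, 1, 0, 0)

root op op6, invoked 10: fresh clock plus thr3's own tick → (0, 0, 0, 1)
root op op3, invoked 5: fresh clock plus thr2's own tick → (0, 0, 1, 0)
root op op1, invoked 1: fresh clock plus thr0's own tick → (1, 0, 0, 0)
merge at op7 (invoked 12): VC(op6)=(0, 0, 0, 1), own-thread bump on thr3 → (0, 0, 0, 2)
merge at op2 (invoked 3): VC(op1)=(1, 0, 0, 0), own-thread bump on thr1 → (1, 1, 0, 0)
merge at op4 (invoked 6): VC(op1)=(1, 0, 0, 0), own-thread bump on thr0 → (2, 0, 0, 0)
merge at op5 (invoked 8): VC(op4)=(2, 0, 0, 0), own-thread bump on thr0 → (3, 0, 0, 0)
target: VC(op2) = (1, 1, 0, 0)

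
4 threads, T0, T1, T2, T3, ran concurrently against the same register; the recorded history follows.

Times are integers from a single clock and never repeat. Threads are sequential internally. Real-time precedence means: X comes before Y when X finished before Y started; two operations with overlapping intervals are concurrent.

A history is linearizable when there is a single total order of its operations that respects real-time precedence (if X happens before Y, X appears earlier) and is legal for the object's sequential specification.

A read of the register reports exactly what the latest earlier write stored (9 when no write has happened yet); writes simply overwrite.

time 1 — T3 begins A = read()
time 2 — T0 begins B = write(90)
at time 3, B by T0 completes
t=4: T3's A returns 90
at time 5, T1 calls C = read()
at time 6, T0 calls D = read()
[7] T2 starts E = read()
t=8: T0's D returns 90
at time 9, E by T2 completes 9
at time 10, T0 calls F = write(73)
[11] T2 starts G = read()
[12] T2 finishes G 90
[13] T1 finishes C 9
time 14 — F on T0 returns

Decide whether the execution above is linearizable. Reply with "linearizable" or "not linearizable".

not linearizable

the violation lands at event 9, E's response at time 9: events 1..8 linearize, events 1..9 do not
all 4 real-time-respecting orders fail — 4 completed register operations, no legal replay
no escape via the 1 pending operation (C): every completion choice fails
sample order A, B, D, E (pending dropped) stalls at step 1 — A read() → 90 has no legal effect
sample order A, B, E, D (pending dropped) stalls at step 1 — A read() → 90 has no legal effect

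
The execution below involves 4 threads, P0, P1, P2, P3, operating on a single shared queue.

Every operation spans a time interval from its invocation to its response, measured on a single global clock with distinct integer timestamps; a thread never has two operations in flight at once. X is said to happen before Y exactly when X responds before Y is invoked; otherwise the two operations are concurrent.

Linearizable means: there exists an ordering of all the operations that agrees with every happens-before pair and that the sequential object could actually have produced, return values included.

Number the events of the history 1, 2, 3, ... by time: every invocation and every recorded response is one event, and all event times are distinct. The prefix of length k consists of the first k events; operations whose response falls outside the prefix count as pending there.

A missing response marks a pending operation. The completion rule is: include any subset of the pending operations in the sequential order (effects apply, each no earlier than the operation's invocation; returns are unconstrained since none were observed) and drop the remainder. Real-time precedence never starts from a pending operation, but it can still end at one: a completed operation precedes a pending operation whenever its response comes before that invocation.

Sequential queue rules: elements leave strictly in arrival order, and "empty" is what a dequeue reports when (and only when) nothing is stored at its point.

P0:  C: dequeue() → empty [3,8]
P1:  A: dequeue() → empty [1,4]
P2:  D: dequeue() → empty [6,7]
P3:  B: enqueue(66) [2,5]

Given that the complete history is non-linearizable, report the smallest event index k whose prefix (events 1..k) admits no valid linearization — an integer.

events 1..7 are linearizable, e.g. via A, B, C, D:
step 1: A dequeue() → empty — queue <>
step 2: B enqueue(66) — queue <66>
step 3: C dequeue() (pending, included) — queue <>
step 4: D dequeue() → empty — queue <>
at event 8 (C's time-8 response) nothing linearizes any more
for example A, B, C, D fails at step 3: C dequeue() → empty is not legal there
for example A, B, D, C fails at step 3: D dequeue() → empty is not legal there

8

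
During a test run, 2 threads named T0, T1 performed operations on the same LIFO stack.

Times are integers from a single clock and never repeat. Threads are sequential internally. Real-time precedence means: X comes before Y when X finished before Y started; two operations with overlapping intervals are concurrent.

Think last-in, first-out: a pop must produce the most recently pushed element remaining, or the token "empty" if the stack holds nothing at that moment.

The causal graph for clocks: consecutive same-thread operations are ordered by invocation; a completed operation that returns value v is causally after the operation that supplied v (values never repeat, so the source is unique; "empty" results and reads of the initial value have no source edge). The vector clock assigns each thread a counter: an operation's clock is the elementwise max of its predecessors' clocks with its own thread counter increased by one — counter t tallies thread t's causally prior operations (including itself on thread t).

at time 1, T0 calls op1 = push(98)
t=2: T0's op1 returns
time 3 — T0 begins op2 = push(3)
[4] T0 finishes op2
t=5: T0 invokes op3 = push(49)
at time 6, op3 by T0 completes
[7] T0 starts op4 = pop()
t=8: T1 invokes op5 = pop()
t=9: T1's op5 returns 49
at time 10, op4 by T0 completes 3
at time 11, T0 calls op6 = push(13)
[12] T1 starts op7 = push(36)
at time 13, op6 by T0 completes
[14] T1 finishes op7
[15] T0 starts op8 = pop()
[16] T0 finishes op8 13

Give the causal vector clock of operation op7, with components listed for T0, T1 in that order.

(3, 2)

no predecessors for op1 (invoked 1): T0 increments from zero → (1, 0)
invoked at 3, op2 merges VC(op1)=(1, 0) and bumps T0's slot → (2, 0)
invoked at 5, op3 merges VC(op2)=(2, 0) and bumps T0's slot → (3, 0)
invoked at 8, op5 merges VC(op3)=(3, 0) and bumps T1's slot → (3, 1)
invoked at 7, op4 merges VC(op2)=(2, 0), VC(op3)=(3, 0) and bumps T0's slot → (4, 0)
invoked at 12, op7 merges VC(op5)=(3, 1) and bumps T1's slot → (3, 2)
invoked at 11, op6 merges VC(op4)=(4, 0) and bumps T0's slot → (5, 0)
invoked at 15, op8 merges VC(op6)=(5, 0) and bumps T0's slot → (6, 0)
target: VC(op7) = (3, 2)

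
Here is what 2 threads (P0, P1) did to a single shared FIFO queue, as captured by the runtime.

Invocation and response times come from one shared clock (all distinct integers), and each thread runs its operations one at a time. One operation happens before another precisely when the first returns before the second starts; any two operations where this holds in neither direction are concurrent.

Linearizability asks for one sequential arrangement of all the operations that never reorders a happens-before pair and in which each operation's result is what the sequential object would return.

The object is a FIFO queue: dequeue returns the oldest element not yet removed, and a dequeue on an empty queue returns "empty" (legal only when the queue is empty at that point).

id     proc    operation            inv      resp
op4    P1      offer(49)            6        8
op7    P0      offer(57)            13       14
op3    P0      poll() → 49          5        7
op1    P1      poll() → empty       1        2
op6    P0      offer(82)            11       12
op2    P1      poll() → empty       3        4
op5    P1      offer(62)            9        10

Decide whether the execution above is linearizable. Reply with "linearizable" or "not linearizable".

linearizable

a witness: op1, op2, op4, op3, op5, op6, op7
1. op1 poll() → empty, leaving queue <>
2. op2 poll() → empty, leaving queue <>
3. op4 offer(49), leaving queue <49>
4. op3 poll() → 49, leaving queue <>
5. op5 offer(62), leaving queue <62>
6. op6 offer(82), leaving queue <62,82>
7. op7 offer(57), leaving queue <62,82,57>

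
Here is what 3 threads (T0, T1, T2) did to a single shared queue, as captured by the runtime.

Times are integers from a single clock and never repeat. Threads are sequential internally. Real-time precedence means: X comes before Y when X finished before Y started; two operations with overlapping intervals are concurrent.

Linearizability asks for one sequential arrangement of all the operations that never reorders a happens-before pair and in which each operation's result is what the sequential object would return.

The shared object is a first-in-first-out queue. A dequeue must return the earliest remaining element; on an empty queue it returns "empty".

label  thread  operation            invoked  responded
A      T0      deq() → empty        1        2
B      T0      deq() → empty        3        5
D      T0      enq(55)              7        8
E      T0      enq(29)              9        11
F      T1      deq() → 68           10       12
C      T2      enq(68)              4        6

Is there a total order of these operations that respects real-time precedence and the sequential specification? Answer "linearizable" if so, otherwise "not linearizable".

witness order: A, B, C, D, E, F
1. A deq() → empty, leaving queue <>
2. B deq() → empty, leaving queue <>
3. C enq(68), leaving queue <68>
4. D enq(55), leaving queue <68,55>
5. E enq(29), leaving queue <68,55,29>
6. F deq() → 68, leaving queue <55,29>

linearizable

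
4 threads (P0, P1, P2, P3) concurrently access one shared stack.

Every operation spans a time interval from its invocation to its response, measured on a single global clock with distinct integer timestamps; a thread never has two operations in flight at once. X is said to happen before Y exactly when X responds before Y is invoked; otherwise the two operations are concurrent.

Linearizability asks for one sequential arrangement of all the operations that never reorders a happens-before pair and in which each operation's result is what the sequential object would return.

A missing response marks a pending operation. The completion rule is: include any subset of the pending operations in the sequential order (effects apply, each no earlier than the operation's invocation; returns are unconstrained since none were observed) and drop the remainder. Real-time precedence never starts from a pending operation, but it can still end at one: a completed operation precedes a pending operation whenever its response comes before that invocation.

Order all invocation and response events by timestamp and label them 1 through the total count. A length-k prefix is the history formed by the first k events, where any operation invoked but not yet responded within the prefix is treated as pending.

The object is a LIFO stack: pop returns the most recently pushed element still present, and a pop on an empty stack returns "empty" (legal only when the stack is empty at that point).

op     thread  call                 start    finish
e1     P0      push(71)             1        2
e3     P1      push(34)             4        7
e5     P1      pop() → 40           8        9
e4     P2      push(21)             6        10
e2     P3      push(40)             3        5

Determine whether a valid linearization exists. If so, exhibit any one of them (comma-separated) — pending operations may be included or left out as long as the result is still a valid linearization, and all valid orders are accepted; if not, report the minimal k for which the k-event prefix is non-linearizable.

after step 1 (e1 push(71)): stack <71>
after step 2 (e3 push(34)): stack <71,34>
after step 3 (e2 push(40)): stack <71,34,40>
after step 4 (e5 pop() → 40): stack <71,34>
after step 5 (e4 push(21)): stack <71,34,21>

linearizable — witness: e1, e3, e2, e5, e4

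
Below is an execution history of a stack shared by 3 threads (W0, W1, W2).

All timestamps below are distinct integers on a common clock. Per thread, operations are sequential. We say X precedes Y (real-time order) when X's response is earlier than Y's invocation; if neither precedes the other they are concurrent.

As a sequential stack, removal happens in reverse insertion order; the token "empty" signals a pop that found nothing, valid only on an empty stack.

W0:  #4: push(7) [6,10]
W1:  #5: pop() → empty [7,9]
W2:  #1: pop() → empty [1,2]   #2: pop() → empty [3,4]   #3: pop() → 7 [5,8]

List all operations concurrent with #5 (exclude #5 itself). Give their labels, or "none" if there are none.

#3, #4

#5 runs from 7 to 9; window-overlapping ops are concurrent
#1 [1,2]: before
#2 [3,4]: before
#3 [5,8]: concurrent
#4 [6,10]: concurrent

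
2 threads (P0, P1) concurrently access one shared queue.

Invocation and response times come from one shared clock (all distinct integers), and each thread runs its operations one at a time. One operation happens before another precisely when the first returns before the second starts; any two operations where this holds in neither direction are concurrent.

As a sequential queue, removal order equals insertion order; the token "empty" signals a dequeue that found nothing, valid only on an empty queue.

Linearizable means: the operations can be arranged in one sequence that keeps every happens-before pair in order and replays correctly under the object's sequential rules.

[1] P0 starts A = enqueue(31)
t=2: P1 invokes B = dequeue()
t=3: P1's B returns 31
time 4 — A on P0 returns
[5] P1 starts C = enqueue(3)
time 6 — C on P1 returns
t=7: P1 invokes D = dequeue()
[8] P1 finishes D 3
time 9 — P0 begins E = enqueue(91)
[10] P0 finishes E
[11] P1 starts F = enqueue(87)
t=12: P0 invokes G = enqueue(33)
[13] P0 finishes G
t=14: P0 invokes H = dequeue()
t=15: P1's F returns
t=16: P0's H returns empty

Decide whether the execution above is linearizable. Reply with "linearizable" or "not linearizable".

not linearizable

the violation lands at event 16, H's response at time 16: events 1..15 linearize, events 1..16 do not
real-time-consistent orders of the 8 completed operations: 6 — all fail the queue replay
one such order, A, B, C, D, E, F, G, H, breaks at step 8 where H dequeue() → empty is illegal
one such order, A, B, C, D, E, G, F, H, breaks at step 8 where H dequeue() → empty is illegal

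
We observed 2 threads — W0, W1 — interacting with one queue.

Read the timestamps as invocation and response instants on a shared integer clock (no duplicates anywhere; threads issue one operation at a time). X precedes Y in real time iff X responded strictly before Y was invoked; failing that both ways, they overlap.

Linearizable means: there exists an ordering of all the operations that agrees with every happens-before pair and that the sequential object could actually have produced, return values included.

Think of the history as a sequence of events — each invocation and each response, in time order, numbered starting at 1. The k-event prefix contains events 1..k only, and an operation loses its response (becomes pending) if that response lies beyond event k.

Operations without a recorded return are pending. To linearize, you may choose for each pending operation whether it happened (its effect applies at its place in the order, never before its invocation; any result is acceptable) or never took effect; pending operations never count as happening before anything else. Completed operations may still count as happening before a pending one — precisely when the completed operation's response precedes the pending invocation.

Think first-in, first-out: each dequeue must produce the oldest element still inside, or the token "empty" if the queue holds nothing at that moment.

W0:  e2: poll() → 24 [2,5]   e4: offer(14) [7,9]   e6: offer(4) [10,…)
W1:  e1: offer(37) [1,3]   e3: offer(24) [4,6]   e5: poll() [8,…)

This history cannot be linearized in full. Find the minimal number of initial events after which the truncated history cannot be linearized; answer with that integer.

5

one valid order for events 1..4 is e1:
1. e1 offer(37), leaving queue <37>
adding event 5 (e2 responds at 5) leaves no legal real-time order
no completion choice of the 1 pending operation (e3) rescues it — every subset was tried
one such order, e1, e2 (pending dropped), breaks at step 2 where e2 poll() → 24 is illegal
one such order, e2, e1 (pending dropped), breaks at step 1 where e2 poll() → 24 is illegal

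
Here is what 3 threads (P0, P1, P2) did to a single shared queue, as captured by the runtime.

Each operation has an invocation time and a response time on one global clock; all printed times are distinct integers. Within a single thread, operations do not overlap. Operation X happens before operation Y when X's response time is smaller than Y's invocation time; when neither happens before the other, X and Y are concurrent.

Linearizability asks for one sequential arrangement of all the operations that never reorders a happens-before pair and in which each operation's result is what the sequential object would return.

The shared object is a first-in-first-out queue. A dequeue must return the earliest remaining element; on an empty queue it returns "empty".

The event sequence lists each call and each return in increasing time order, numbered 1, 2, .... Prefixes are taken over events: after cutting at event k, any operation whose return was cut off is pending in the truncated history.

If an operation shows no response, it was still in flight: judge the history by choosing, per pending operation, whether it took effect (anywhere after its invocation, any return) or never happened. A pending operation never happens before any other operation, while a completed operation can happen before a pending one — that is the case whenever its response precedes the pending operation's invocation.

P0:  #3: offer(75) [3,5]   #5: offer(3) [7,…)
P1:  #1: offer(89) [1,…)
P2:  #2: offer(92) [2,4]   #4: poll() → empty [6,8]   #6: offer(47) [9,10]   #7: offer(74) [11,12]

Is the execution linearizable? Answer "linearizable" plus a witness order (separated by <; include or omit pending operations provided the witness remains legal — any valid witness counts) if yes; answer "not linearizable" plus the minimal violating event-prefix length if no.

not linearizable — minimal violating prefix: 8 events

already the first 8 events (up to #4's response at time 8) admit no linearization; the first 7 still do
all 2 real-time-respecting orders fail — 3 completed queue operations, no legal replay
every completion of the 2 pending operations (#1, #5) was checked; none linearizes
e.g. #2, #3, #4 (pending dropped): illegal at step 3, since #4 poll() → empty cannot apply there
e.g. #3, #2, #4 (pending dropped): illegal at step 3, since #4 poll() → empty cannot apply there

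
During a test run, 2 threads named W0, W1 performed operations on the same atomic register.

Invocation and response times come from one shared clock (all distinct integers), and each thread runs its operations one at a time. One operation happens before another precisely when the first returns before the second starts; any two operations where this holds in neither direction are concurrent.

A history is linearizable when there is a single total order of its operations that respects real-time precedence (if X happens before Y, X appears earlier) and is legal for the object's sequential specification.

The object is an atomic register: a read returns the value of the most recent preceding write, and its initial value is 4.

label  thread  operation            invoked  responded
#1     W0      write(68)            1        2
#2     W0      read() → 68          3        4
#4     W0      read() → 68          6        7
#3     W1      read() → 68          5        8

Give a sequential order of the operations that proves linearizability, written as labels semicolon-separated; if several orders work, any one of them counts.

step 1: #1 write(68) — value 68
step 2: #2 read() → 68 — value 68
step 3: #3 read() → 68 — value 68
step 4: #4 read() → 68 — value 68

#1; #2; #3; #4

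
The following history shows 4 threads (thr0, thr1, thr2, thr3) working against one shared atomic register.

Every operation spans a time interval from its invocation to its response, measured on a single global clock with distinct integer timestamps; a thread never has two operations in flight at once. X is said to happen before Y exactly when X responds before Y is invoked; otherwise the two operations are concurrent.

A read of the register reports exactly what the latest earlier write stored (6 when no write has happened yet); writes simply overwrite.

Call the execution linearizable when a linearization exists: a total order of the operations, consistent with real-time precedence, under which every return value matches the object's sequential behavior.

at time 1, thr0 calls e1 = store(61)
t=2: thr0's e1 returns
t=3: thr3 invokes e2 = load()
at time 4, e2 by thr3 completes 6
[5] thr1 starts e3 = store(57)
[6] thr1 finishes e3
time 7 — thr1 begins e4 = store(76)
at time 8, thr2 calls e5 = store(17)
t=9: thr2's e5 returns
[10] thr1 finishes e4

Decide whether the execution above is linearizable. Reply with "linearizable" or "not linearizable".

not linearizable

prefix check: 1..3 passes, 1..4 fails once e2's time-4 response joins
the sole real-time-consistent order of 2 completed operations fails the atomic register replay
one such order, e1, e2, breaks at step 2 where e2 load() → 6 is illegal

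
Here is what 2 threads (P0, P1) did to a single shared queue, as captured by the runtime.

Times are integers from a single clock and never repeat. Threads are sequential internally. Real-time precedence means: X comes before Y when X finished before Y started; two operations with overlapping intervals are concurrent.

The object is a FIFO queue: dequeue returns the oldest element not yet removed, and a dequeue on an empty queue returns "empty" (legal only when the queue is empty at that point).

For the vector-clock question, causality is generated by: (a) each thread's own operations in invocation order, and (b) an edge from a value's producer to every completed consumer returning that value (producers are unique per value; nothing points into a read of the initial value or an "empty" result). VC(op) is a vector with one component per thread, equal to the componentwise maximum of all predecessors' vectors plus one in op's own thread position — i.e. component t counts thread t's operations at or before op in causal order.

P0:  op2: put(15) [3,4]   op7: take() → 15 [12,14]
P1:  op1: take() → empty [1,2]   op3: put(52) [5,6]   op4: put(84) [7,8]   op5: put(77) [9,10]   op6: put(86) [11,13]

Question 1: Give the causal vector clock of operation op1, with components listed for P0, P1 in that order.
Answer: (0, 1)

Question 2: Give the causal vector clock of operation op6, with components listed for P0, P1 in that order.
Answer: (0, 5)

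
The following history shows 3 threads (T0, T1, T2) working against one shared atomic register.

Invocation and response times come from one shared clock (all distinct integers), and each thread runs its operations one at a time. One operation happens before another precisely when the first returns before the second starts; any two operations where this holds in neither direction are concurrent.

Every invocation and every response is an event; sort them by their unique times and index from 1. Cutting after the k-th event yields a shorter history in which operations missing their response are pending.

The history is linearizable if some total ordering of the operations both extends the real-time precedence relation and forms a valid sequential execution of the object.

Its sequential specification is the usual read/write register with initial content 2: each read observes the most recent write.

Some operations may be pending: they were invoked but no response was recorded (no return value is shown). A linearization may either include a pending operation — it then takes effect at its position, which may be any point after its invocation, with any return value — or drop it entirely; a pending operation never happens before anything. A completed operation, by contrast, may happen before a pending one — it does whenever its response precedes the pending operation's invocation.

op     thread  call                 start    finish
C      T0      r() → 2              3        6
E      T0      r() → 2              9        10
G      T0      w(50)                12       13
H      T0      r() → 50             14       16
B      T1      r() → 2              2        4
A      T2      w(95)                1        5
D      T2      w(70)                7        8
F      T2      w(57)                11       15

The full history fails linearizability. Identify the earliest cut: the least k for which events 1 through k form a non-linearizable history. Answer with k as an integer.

events 1..9 are still linearizable — one witness is B, C, A, D:
step 1: B r() → 2 — value 2
step 2: C r() → 2 — value 2
step 3: A w(95) — value 95
step 4: D w(70) — value 70
with event 10 included (E responding at time 10), all real-time-consistent orders fail
one such order, A, B, C, D, E, breaks at step 2 where B r() → 2 is illegal
one such order, A, C, B, D, E, breaks at step 2 where C r() → 2 is illegal

10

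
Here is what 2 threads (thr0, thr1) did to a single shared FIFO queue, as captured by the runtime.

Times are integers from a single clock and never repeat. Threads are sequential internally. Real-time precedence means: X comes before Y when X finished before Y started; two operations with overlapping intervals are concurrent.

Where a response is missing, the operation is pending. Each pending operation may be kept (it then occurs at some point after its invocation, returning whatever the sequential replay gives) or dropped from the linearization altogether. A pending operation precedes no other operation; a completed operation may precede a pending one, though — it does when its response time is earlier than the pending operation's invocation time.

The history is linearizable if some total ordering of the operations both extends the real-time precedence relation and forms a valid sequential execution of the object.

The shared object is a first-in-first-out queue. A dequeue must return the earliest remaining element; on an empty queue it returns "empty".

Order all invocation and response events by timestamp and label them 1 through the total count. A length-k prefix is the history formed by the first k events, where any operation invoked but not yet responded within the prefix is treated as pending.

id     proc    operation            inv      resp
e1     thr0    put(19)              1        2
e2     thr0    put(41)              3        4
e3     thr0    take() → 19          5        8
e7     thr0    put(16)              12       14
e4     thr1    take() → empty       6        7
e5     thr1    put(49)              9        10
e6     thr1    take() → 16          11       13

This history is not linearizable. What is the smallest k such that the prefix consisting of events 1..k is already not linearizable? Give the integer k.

one valid order for events 1..6 is e1, e2:
after step 1 (e1 put(19)): queue <19>
after step 2 (e2 put(41)): queue <19,41>
include event 7 — e4 responding at 7 — and every candidate order breaks
completion choices over the 1 pending operation (e3) were checked; none helps
e.g. e1, e2, e4 (pending dropped): illegal at step 3, since e4 take() → empty cannot apply there

7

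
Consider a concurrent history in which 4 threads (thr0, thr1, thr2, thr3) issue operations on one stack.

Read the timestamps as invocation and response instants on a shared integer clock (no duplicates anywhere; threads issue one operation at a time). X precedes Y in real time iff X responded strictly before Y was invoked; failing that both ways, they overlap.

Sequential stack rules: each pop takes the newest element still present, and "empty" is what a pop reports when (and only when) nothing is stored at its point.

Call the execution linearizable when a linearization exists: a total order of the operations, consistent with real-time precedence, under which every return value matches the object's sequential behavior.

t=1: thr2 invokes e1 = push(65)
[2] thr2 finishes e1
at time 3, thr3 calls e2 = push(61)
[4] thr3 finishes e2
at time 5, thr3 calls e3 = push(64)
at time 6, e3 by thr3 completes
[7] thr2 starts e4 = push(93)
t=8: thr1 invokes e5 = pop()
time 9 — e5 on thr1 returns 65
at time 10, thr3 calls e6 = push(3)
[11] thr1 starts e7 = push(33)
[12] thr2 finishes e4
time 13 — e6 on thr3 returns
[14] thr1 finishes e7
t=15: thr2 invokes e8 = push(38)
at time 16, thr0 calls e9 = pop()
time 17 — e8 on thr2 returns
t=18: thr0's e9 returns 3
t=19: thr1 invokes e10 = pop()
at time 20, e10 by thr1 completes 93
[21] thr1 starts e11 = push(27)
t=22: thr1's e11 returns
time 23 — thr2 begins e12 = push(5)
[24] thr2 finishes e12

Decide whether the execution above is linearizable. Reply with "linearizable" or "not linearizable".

through event 8 a valid linearization exists; event 9 (e5 responding at time 9) ends that
one real-time candidate order over the 4 completed operations — the stack replay rejects it
including or dropping the 1 pending operation (e4) in any combination fails
sample order e1, e2, e3, e5 (pending dropped) stalls at step 4 — e5 pop() → 65 has no legal effect

not linearizable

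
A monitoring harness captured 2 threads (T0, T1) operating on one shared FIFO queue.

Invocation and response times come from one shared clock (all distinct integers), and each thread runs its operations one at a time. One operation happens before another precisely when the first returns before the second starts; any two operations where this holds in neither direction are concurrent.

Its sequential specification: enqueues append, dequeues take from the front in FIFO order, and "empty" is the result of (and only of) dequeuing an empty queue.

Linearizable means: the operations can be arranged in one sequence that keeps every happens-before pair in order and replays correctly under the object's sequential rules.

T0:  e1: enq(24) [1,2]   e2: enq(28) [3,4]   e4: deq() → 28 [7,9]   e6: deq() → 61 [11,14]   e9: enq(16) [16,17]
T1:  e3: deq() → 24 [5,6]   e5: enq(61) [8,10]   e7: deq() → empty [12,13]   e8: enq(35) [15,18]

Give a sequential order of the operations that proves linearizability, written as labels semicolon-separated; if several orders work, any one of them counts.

1. e1 enq(24), leaving queue <24>
2. e2 enq(28), leaving queue <24,28>
3. e3 deq() → 24, leaving queue <28>
4. e4 deq() → 28, leaving queue <>
5. e5 enq(61), leaving queue <61>
6. e6 deq() → 61, leaving queue <>
7. e7 deq() → empty, leaving queue <>
8. e8 enq(35), leaving queue <35>
9. e9 enq(16), leaving queue <35,16>

e1; e2; e3; e4; e5; e6; e7; e8; e9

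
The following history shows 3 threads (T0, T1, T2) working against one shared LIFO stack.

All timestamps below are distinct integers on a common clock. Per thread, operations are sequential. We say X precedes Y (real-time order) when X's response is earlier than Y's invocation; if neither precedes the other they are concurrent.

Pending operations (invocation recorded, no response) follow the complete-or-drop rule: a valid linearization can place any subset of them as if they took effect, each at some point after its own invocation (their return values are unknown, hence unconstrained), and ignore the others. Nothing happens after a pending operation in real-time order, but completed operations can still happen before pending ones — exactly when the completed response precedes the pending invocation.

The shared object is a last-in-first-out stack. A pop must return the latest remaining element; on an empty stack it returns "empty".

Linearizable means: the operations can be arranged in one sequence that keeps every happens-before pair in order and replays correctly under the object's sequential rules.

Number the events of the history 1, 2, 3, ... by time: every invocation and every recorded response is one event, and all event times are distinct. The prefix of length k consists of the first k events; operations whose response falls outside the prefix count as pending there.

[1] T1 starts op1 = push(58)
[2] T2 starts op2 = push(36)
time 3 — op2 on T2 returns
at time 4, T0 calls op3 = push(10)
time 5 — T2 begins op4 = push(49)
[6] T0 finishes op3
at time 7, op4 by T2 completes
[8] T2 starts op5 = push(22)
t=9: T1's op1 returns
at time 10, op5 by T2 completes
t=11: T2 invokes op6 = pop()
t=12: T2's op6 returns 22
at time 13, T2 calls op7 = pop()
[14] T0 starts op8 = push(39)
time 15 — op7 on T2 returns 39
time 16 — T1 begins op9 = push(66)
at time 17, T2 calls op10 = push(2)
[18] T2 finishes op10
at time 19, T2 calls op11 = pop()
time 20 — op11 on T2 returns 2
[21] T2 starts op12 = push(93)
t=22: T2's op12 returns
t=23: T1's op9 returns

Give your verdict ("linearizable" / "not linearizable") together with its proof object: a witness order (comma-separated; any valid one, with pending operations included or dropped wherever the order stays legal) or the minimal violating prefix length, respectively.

linearizable — witness: op1, op2, op3, op4, op5, op6, op8, op7, op9, op10, op11, op12

1. op1 push(58), leaving stack <58>
2. op2 push(36), leaving stack <58,36>
3. op3 push(10), leaving stack <58,36,10>
4. op4 push(49), leaving stack <58,36,10,49>
5. op5 push(22), leaving stack <58,36,10,49,22>
6. op6 pop() → 22, leaving stack <58,36,10,49>
7. op8 push(39) (pending, included), leaving stack <58,36,10,49,39>
8. op7 pop() → 39, leaving stack <58,36,10,49>
9. op9 push(66), leaving stack <58,36,10,49,66>
10. op10 push(2), leaving stack <58,36,10,49,66,2>
11. op11 pop() → 2, leaving stack <58,36,10,49,66>
12. op12 push(93), leaving stack <58,36,10,49,66,93>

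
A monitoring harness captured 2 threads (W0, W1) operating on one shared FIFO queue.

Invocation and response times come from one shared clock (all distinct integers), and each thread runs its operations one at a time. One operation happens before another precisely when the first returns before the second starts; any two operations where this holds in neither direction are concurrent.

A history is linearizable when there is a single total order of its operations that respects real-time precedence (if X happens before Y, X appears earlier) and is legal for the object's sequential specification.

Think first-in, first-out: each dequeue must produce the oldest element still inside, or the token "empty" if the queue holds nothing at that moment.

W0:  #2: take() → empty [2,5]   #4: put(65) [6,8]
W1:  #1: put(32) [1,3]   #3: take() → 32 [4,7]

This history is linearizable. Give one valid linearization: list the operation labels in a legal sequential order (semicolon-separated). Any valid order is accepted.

#1; #3; #2; #4

after step 1 (#1 put(32)): queue <32>
after step 2 (#3 take() → 32): queue <>
after step 3 (#2 take() → empty): queue <>
after step 4 (#4 put(65)): queue <65>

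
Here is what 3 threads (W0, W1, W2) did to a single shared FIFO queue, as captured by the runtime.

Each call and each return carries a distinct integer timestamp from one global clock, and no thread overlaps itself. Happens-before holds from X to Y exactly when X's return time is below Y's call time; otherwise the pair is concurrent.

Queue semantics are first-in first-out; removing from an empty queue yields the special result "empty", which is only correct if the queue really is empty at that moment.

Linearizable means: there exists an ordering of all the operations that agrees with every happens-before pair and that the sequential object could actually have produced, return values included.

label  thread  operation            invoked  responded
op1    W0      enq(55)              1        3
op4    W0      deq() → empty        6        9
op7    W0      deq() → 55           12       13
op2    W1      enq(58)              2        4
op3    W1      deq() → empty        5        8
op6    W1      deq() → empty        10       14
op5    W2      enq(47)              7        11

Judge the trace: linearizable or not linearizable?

through event 7 a valid linearization exists; event 8 (op3 responding at time 8) ends that
every one of the 2 real-time-consistent orders over 3 completed FIFO queue ops fails the sequential spec
no completion choice of the 2 pending operations (op4, op5) rescues it — every subset was tried
for example op1, op2, op3 (pending dropped) fails at step 3: op3 deq() → empty is not legal there
for example op2, op1, op3 (pending dropped) fails at step 3: op3 deq() → empty is not legal there

not linearizable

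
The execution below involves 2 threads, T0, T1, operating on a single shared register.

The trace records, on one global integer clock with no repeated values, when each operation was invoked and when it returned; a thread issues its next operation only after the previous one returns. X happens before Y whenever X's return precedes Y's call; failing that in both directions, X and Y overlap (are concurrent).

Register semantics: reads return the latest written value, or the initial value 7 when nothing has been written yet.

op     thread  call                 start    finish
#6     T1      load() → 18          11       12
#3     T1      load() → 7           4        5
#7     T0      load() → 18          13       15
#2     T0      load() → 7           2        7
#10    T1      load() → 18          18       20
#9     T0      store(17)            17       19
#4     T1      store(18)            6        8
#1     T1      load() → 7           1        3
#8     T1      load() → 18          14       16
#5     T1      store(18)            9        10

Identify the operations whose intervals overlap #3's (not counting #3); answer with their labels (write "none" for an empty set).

concurrent with #3 ([4,5]): every op whose interval crosses 4..5
#1 [1,3]: before
#2 [2,7]: concurrent
#4 [6,8]: after
#5 [9,10]: after
#6 [11,12]: after
#7 [13,15]: after
#8 [14,16]: after
#9 [17,19]: after
#10 [18,20]: after

#2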